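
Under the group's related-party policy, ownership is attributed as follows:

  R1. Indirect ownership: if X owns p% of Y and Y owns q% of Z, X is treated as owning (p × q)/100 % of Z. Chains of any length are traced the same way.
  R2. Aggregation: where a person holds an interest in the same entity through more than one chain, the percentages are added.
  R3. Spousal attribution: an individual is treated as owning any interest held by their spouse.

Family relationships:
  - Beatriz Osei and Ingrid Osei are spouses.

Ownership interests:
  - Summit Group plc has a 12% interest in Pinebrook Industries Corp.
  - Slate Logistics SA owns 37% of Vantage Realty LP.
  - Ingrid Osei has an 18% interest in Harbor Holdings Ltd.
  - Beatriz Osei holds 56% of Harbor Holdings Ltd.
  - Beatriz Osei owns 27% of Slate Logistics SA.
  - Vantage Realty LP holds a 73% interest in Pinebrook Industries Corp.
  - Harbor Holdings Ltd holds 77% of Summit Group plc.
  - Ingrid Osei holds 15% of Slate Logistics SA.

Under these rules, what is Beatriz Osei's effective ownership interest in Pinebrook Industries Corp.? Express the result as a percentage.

By spousal attribution (R3), Beatriz Osei is treated as also owning Ingrid Osei's interest in Harbor Holdings Ltd, giving 56% + 18% = 74%.
By spousal attribution (R3), Beatriz Osei is treated as also owning Ingrid Osei's interest in Slate Logistics SA, giving 27% + 15% = 42%.
Chain via Harbor Holdings Ltd → Summit Group plc (R1): 74% × 77% × 12% = 6.8376% of Pinebrook Industries Corp.
Chain via Slate Logistics SA → Vantage Realty LP (R1): 42% × 37% × 73% = 11.3442% of Pinebrook Industries Corp.
Aggregating (R2): 6.8376% + 11.3442% = 18.1818%.

18.1818%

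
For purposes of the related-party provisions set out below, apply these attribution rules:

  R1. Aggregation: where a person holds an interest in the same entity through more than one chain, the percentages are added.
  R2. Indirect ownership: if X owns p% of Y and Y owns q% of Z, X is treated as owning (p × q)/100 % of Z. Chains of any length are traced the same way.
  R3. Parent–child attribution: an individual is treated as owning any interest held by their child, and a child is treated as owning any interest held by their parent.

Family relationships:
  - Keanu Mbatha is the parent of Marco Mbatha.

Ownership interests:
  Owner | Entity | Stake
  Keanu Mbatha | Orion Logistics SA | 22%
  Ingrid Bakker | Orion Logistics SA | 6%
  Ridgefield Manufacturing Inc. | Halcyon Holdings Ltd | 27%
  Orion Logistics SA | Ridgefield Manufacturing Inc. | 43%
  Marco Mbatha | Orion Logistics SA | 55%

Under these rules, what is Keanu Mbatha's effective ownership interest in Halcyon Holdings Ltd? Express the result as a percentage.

8.9397%

By parent–child attribution (R3), Keanu Mbatha is treated as also owning Marco Mbatha's interest in Orion Logistics SA, giving 22% + 55% = 77%.
Chain via Orion Logistics SA → Ridgefield Manufacturing Inc. (R2): 77% × 43% × 27% = 8.9397% of Halcyon Holdings Ltd.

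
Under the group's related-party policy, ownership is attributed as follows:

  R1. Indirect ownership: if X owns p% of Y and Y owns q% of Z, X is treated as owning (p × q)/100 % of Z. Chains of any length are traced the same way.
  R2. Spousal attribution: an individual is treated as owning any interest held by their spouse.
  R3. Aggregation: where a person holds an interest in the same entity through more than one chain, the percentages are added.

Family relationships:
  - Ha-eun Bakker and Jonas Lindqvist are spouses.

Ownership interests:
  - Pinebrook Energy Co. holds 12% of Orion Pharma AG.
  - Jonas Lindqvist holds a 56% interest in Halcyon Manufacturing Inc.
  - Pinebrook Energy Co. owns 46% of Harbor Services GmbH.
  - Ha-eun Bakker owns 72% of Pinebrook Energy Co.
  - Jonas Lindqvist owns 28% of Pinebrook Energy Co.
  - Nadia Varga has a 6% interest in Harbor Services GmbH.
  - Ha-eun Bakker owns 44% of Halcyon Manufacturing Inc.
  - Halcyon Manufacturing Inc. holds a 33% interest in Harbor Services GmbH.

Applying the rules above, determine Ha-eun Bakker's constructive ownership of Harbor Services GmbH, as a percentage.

By spousal attribution (R2), Ha-eun Bakker is treated as also owning Jonas Lindqvist's interest in Pinebrook Energy Co, giving 72% + 28% = 100%.
By spousal attribution (R2), Ha-eun Bakker is treated as also owning Jonas Lindqvist's interest in Halcyon Manufacturing Inc, giving 44% + 56% = 100%.
Chain via Pinebrook Energy Co. (R1): 100% × 46% = 46% of Harbor Services GmbH.
Chain via Halcyon Manufacturing Inc. (R1): 100% × 33% = 33% of Harbor Services GmbH.
Aggregating (R3): 46% + 33% = 79%.

79%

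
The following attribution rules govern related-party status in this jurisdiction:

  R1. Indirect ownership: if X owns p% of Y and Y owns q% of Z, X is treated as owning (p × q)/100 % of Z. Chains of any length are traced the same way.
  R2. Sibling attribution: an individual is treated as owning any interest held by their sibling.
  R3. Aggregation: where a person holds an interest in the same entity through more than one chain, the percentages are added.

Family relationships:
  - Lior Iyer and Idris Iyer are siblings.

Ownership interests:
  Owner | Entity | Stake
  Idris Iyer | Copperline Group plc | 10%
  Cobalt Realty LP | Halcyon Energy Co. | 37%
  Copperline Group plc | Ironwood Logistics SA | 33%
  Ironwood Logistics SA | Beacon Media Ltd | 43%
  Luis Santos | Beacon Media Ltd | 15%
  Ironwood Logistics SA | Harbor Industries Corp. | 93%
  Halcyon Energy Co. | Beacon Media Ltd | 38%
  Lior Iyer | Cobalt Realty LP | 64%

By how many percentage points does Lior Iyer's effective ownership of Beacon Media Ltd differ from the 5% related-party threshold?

5.4174

By sibling attribution (R2), Lior Iyer is treated as owning Idris Iyer's 10% interest in Copperline Group plc.
Chain via Cobalt Realty LP → Halcyon Energy Co. (R1): 64% × 37% × 38% = 8.9984% of Beacon Media Ltd.
Chain via Copperline Group plc → Ironwood Logistics SA (R1): 10% × 33% × 43% = 1.419% of Beacon Media Ltd.
Aggregating (R3): 8.9984% + 1.419% = 10.4174%.
10.4174% exceeds the 5% threshold by 5.4174 percentage points.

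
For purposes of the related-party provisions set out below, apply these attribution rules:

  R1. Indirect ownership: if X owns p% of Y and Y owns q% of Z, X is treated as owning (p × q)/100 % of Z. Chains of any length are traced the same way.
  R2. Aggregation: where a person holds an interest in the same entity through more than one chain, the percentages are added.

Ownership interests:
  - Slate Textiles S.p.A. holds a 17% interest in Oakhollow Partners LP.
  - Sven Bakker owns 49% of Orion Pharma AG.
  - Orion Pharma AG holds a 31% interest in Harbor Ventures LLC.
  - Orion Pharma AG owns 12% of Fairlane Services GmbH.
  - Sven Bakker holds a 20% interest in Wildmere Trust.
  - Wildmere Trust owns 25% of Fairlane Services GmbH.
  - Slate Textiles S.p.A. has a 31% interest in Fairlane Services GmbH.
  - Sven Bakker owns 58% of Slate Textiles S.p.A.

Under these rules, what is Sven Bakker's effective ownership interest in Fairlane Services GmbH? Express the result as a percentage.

28.86%

Chain via Orion Pharma AG (R1): 49% × 12% = 5.88% of Fairlane Services GmbH.
Chain via Slate Textiles S.p.A. (R1): 58% × 31% = 17.98% of Fairlane Services GmbH.
Chain via Wildmere Trust (R1): 20% × 25% = 5% of Fairlane Services GmbH.
Aggregating (R2): 5.88% + 17.98% + 5% = 28.86%.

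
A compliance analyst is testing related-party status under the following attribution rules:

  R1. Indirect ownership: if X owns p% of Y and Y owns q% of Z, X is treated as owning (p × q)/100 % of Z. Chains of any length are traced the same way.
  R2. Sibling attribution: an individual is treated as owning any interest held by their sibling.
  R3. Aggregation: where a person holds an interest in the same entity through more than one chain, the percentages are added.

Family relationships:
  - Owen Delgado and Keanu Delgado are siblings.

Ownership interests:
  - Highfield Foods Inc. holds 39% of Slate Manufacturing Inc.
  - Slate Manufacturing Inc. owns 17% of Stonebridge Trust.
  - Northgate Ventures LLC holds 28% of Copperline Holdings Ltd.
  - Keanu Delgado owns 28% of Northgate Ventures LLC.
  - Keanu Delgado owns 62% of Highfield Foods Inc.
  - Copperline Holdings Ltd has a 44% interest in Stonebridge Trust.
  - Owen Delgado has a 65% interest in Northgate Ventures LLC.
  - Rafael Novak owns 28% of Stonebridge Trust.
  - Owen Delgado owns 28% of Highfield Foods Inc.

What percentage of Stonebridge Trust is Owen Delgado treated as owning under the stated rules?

By sibling attribution (R2), Owen Delgado is treated as also owning Keanu Delgado's interest in Northgate Ventures LLC, giving 65% + 28% = 93%.
By sibling attribution (R2), Owen Delgado is treated as also owning Keanu Delgado's interest in Highfield Foods Inc, giving 28% + 62% = 90%.
Chain via Northgate Ventures LLC → Copperline Holdings Ltd (R1): 93% × 28% × 44% = 11.4576% of Stonebridge Trust.
Chain via Highfield Foods Inc. → Slate Manufacturing Inc. (R1): 90% × 39% × 17% = 5.967% of Stonebridge Trust.
Aggregating (R3): 11.4576% + 5.967% = 17.4246%.

17.4246%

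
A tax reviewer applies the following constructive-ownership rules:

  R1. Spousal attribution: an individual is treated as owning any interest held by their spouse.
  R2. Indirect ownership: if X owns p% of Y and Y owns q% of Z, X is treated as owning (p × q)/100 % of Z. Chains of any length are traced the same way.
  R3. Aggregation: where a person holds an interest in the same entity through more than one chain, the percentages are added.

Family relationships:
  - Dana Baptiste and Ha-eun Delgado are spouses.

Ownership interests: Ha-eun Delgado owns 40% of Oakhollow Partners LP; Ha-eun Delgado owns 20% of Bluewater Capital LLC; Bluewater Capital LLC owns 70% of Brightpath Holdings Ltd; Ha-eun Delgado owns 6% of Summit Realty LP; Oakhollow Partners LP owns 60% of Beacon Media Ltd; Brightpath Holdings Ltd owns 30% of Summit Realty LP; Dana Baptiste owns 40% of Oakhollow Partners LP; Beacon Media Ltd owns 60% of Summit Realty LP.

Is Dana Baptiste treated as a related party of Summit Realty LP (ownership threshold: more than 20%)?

Yes

By spousal attribution (R1), Dana Baptiste is treated as also owning Ha-eun Delgado's interest in Oakhollow Partners LP, giving 40% + 40% = 80%.
By spousal attribution (R1), Dana Baptiste is treated as owning Ha-eun Delgado's 20% interest in Bluewater Capital LLC.
By spousal attribution (R1), Dana Baptiste is treated as owning Ha-eun Delgado's 6% interest in Summit Realty LP.
Chain via Oakhollow Partners LP → Beacon Media Ltd (R2): 80% × 60% × 60% = 28.8% of Summit Realty LP.
Chain via Bluewater Capital LLC → Brightpath Holdings Ltd (R2): 20% × 70% × 30% = 4.2% of Summit Realty LP.
Direct interest in Summit Realty LP: 6%.
Aggregating (R3): 28.8% + 4.2% + 6% = 39%.
39% exceeds the 20% threshold, so Dana is a related party to Summit Realty LP.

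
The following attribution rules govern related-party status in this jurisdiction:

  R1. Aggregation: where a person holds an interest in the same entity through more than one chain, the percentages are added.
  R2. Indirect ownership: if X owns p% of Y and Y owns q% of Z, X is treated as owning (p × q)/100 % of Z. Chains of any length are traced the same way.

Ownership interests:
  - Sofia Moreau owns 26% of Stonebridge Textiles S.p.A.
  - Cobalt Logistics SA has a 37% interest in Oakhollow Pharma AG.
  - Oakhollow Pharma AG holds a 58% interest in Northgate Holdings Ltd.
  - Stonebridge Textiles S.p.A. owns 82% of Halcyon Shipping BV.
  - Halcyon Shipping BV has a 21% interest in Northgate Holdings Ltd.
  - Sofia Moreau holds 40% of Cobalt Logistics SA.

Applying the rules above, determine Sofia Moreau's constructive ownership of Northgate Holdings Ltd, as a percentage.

Chain via Cobalt Logistics SA → Oakhollow Pharma AG (R2): 40% × 37% × 58% = 8.584% of Northgate Holdings Ltd.
Chain via Stonebridge Textiles S.p.A. → Halcyon Shipping BV (R2): 26% × 82% × 21% = 4.4772% of Northgate Holdings Ltd.
Aggregating (R1): 8.584% + 4.4772% = 13.0612%.

13.0612%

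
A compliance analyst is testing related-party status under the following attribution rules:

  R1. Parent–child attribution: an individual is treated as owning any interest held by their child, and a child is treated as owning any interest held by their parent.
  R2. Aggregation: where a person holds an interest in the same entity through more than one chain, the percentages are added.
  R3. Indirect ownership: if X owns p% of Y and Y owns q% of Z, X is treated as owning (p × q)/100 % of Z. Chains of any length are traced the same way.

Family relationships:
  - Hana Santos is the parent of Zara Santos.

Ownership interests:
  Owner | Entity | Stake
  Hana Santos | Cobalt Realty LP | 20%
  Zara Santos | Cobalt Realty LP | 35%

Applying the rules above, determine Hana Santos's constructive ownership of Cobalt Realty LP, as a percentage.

By parent–child attribution (R1), Hana Santos is treated as also owning Zara Santos's interest in Cobalt Realty LP, giving 20% + 35% = 55%.
Direct interest in Cobalt Realty LP: 55%.

55%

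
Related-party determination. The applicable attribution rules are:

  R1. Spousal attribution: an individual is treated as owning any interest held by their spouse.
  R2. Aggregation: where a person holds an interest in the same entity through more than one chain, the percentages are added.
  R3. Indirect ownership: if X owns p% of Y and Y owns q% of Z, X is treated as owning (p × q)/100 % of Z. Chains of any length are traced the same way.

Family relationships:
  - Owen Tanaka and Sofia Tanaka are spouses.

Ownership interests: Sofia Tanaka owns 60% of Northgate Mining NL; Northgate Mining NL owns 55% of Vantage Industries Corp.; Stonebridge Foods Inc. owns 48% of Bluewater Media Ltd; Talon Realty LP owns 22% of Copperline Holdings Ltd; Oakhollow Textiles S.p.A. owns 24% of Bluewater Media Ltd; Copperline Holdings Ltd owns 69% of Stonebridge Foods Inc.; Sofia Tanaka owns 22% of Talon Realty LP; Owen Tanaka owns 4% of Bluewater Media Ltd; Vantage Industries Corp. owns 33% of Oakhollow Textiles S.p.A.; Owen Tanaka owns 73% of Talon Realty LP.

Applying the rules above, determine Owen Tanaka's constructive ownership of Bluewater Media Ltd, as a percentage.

By spousal attribution (R1), Owen Tanaka is treated as also owning Sofia Tanaka's interest in Talon Realty LP, giving 73% + 22% = 95%.
By spousal attribution (R1), Owen Tanaka is treated as owning Sofia Tanaka's 60% interest in Northgate Mining NL.
Chain via Talon Realty LP → Copperline Holdings Ltd → Stonebridge Foods Inc. (R3): 95% × 22% × 69% × 48% = 6.92208% of Bluewater Media Ltd.
Direct interest in Bluewater Media Ltd: 4%.
Chain via Northgate Mining NL → Vantage Industries Corp. → Oakhollow Textiles S.p.A. (R3): 60% × 55% × 33% × 24% = 2.6136% of Bluewater Media Ltd.
Aggregating (R2): 6.92208% + 4% + 2.6136% = 13.53568%.

13.53568%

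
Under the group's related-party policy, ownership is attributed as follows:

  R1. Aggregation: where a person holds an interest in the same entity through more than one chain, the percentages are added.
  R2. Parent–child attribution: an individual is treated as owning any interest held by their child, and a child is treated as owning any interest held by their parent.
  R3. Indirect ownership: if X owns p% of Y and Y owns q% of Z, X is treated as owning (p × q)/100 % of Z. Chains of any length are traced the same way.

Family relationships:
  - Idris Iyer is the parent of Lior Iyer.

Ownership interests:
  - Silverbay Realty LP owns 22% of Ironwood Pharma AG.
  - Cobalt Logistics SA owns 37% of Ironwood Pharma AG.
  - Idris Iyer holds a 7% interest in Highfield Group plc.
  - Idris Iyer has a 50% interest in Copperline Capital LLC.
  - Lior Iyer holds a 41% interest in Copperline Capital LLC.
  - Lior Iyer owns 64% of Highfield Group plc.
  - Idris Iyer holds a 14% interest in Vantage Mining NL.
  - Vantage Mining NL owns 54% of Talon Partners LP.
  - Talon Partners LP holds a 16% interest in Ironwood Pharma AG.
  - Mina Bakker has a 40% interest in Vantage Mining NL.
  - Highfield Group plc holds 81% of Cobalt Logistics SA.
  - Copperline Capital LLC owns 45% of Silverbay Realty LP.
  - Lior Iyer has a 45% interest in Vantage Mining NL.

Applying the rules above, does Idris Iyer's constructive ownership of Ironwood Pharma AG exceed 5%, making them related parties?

By parent–child attribution (R2), Idris Iyer is treated as also owning Lior Iyer's interest in Copperline Capital LLC, giving 50% + 41% = 91%.
By parent–child attribution (R2), Idris Iyer is treated as also owning Lior Iyer's interest in Vantage Mining NL, giving 14% + 45% = 59%.
By parent–child attribution (R2), Idris Iyer is treated as also owning Lior Iyer's interest in Highfield Group plc, giving 7% + 64% = 71%.
Chain via Copperline Capital LLC → Silverbay Realty LP (R3): 91% × 45% × 22% = 9.009% of Ironwood Pharma AG.
Chain via Vantage Mining NL → Talon Partners LP (R3): 59% × 54% × 16% = 5.0976% of Ironwood Pharma AG.
Chain via Highfield Group plc → Cobalt Logistics SA (R3): 71% × 81% × 37% = 21.2787% of Ironwood Pharma AG.
Aggregating (R1): 9.009% + 5.0976% + 21.2787% = 35.3853%.
35.3853% exceeds the 5% threshold, so Idris is a related party to Ironwood Pharma AG.

Yes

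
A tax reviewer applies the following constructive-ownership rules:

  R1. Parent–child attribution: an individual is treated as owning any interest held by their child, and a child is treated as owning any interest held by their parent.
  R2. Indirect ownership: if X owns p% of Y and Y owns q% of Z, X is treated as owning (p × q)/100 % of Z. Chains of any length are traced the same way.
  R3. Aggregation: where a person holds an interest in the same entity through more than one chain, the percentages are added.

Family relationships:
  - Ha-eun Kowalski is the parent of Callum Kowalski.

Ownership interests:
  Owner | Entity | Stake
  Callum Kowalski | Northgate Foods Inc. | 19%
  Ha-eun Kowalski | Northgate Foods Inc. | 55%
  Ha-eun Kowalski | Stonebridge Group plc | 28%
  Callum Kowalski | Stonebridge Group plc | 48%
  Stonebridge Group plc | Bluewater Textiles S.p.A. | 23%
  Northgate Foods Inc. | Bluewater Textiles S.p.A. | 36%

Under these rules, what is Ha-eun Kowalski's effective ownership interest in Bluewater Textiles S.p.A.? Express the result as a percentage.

By parent–child attribution (R1), Ha-eun Kowalski is treated as also owning Callum Kowalski's interest in Stonebridge Group plc, giving 28% + 48% = 76%.
By parent–child attribution (R1), Ha-eun Kowalski is treated as also owning Callum Kowalski's interest in Northgate Foods Inc, giving 55% + 19% = 74%.
Chain via Stonebridge Group plc (R2): 76% × 23% = 17.48% of Bluewater Textiles S.p.A.
Chain via Northgate Foods Inc. (R2): 74% × 36% = 26.64% of Bluewater Textiles S.p.A.
Aggregating (R3): 17.48% + 26.64% = 44.12%.

44.12%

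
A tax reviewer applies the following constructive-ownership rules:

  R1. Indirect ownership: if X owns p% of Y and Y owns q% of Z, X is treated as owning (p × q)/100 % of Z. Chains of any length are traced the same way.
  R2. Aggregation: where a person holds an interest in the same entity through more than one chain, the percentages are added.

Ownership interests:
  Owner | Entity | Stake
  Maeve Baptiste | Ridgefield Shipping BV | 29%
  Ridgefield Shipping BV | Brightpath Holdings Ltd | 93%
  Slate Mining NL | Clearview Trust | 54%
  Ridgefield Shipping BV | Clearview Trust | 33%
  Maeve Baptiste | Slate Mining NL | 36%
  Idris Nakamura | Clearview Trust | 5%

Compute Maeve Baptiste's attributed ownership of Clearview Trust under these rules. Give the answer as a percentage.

Chain via Slate Mining NL (R1): 36% × 54% = 19.44% of Clearview Trust.
Chain via Ridgefield Shipping BV (R1): 29% × 33% = 9.57% of Clearview Trust.
Aggregating (R2): 19.44% + 9.57% = 29.01%.

29.01%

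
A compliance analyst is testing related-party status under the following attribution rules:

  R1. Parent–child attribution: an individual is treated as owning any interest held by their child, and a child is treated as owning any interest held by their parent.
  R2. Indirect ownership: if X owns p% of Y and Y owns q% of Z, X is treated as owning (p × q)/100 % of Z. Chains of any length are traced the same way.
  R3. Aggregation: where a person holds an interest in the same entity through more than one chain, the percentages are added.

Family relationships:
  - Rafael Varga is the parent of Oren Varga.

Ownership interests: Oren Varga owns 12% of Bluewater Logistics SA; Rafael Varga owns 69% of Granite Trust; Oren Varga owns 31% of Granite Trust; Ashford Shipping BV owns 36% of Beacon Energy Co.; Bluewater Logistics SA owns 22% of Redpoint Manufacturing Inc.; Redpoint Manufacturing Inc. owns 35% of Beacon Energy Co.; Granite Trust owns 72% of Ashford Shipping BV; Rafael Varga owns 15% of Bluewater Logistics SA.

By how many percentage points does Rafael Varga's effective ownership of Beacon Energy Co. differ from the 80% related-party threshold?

By parent–child attribution (R1), Rafael Varga is treated as also owning Oren Varga's interest in Granite Trust, giving 69% + 31% = 100%.
By parent–child attribution (R1), Rafael Varga is treated as also owning Oren Varga's interest in Bluewater Logistics SA, giving 15% + 12% = 27%.
Chain via Granite Trust → Ashford Shipping BV (R2): 100% × 72% × 36% = 25.92% of Beacon Energy Co.
Chain via Bluewater Logistics SA → Redpoint Manufacturing Inc. (R2): 27% × 22% × 35% = 2.079% of Beacon Energy Co.
Aggregating (R3): 25.92% + 2.079% = 27.999%.
27.999% falls short of the 80% threshold by 52.001 percentage points.

52.001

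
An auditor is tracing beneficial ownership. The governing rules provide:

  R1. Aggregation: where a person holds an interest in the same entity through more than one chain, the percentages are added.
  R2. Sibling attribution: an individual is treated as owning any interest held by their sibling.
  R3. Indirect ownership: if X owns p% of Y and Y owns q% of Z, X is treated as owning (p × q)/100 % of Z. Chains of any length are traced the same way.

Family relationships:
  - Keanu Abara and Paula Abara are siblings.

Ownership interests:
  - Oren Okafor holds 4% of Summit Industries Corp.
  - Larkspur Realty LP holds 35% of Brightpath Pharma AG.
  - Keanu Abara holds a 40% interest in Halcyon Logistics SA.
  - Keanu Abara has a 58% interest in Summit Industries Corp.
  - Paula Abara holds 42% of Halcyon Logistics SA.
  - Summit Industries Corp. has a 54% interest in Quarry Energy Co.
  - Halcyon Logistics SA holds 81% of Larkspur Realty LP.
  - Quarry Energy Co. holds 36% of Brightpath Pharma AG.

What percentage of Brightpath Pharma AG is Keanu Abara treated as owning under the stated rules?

By sibling attribution (R2), Keanu Abara is treated as also owning Paula Abara's interest in Halcyon Logistics SA, giving 40% + 42% = 82%.
Chain via Halcyon Logistics SA → Larkspur Realty LP (R3): 82% × 81% × 35% = 23.247% of Brightpath Pharma AG.
Chain via Summit Industries Corp. → Quarry Energy Co. (R3): 58% × 54% × 36% = 11.2752% of Brightpath Pharma AG.
Aggregating (R1): 23.247% + 11.2752% = 34.5222%.

34.5222%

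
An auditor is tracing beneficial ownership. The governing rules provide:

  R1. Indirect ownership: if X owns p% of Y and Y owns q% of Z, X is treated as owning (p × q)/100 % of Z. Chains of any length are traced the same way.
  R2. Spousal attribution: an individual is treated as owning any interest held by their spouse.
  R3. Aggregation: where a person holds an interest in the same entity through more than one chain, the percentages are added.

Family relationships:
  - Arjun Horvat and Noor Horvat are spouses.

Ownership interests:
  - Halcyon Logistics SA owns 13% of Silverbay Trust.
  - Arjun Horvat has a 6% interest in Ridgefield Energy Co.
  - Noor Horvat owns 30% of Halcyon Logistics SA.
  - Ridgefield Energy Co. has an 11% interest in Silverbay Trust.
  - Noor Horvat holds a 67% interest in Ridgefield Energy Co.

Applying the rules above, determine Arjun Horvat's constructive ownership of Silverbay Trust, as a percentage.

11.93%

By spousal attribution (R2), Arjun Horvat is treated as also owning Noor Horvat's interest in Ridgefield Energy Co, giving 6% + 67% = 73%.
By spousal attribution (R2), Arjun Horvat is treated as owning Noor Horvat's 30% interest in Halcyon Logistics SA.
Chain via Ridgefield Energy Co. (R1): 73% × 11% = 8.03% of Silverbay Trust.
Chain via Halcyon Logistics SA (R1): 30% × 13% = 3.9% of Silverbay Trust.
Aggregating (R3): 8.03% + 3.9% = 11.93%.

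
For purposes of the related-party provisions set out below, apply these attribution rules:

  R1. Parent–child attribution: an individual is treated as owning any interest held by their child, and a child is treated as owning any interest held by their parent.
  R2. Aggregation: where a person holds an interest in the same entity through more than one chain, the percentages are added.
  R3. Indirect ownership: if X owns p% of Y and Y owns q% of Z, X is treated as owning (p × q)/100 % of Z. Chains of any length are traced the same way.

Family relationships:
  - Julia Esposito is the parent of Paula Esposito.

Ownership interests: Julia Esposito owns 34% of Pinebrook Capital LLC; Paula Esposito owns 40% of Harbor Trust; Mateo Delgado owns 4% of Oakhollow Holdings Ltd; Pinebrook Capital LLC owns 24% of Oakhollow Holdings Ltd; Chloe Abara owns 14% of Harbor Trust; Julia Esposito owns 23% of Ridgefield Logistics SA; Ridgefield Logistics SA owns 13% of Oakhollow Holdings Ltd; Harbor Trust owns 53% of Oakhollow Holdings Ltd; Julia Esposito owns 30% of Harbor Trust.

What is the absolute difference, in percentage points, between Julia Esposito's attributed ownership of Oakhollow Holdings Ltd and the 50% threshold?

By parent–child attribution (R1), Julia Esposito is treated as also owning Paula Esposito's interest in Harbor Trust, giving 30% + 40% = 70%.
Chain via Ridgefield Logistics SA (R3): 23% × 13% = 2.99% of Oakhollow Holdings Ltd.
Chain via Pinebrook Capital LLC (R3): 34% × 24% = 8.16% of Oakhollow Holdings Ltd.
Chain via Harbor Trust (R3): 70% × 53% = 37.1% of Oakhollow Holdings Ltd.
Aggregating (R2): 2.99% + 8.16% + 37.1% = 48.25%.
48.25% falls short of the 50% threshold by 1.75 percentage points.

1.75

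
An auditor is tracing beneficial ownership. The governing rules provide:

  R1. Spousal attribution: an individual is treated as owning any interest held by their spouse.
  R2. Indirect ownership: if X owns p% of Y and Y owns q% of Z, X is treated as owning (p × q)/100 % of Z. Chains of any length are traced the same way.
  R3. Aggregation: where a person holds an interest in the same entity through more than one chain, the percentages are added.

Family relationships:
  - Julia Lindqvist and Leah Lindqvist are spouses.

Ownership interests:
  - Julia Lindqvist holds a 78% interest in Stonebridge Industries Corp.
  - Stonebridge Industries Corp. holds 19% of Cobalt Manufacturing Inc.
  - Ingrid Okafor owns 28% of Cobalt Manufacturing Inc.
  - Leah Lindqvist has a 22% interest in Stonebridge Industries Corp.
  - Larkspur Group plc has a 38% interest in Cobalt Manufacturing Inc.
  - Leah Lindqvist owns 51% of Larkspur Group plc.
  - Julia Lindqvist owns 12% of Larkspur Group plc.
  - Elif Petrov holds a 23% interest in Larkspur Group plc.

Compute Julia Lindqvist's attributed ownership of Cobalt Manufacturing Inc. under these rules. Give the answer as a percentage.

By spousal attribution (R1), Julia Lindqvist is treated as also owning Leah Lindqvist's interest in Larkspur Group plc, giving 12% + 51% = 63%.
By spousal attribution (R1), Julia Lindqvist is treated as also owning Leah Lindqvist's interest in Stonebridge Industries Corp, giving 78% + 22% = 100%.
Chain via Larkspur Group plc (R2): 63% × 38% = 23.94% of Cobalt Manufacturing Inc.
Chain via Stonebridge Industries Corp. (R2): 100% × 19% = 19% of Cobalt Manufacturing Inc.
Aggregating (R3): 23.94% + 19% = 42.94%.

42.94%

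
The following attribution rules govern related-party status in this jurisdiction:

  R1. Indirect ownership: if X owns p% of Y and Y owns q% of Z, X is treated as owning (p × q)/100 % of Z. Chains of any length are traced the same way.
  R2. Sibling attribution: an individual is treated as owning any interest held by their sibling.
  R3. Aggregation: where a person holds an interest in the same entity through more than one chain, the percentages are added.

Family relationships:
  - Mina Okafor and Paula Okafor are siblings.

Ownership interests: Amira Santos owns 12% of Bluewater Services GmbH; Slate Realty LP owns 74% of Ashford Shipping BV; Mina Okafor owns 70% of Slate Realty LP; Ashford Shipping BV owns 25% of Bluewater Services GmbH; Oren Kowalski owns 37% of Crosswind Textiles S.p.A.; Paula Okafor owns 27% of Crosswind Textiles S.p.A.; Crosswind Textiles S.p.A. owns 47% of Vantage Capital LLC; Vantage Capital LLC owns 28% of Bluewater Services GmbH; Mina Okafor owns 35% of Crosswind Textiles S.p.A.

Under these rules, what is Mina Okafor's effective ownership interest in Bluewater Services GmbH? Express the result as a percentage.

By sibling attribution (R2), Mina Okafor is treated as also owning Paula Okafor's interest in Crosswind Textiles S.p.A, giving 35% + 27% = 62%.
Chain via Crosswind Textiles S.p.A. → Vantage Capital LLC (R1): 62% × 47% × 28% = 8.1592% of Bluewater Services GmbH.
Chain via Slate Realty LP → Ashford Shipping BV (R1): 70% × 74% × 25% = 12.95% of Bluewater Services GmbH.
Aggregating (R3): 8.1592% + 12.95% = 21.1092%.

21.1092%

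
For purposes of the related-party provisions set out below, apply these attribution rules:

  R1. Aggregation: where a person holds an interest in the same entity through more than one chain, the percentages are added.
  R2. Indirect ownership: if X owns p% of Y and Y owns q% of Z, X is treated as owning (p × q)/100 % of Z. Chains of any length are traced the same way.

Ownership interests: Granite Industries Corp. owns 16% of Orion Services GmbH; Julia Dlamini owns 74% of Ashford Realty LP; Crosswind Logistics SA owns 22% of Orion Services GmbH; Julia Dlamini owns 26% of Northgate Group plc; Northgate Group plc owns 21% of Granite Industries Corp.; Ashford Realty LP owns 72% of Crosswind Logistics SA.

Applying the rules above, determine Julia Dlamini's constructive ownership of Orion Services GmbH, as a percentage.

Chain via Ashford Realty LP → Crosswind Logistics SA (R2): 74% × 72% × 22% = 11.7216% of Orion Services GmbH.
Chain via Northgate Group plc → Granite Industries Corp. (R2): 26% × 21% × 16% = 0.8736% of Orion Services GmbH.
Aggregating (R1): 11.7216% + 0.8736% = 12.5952%.

12.5952%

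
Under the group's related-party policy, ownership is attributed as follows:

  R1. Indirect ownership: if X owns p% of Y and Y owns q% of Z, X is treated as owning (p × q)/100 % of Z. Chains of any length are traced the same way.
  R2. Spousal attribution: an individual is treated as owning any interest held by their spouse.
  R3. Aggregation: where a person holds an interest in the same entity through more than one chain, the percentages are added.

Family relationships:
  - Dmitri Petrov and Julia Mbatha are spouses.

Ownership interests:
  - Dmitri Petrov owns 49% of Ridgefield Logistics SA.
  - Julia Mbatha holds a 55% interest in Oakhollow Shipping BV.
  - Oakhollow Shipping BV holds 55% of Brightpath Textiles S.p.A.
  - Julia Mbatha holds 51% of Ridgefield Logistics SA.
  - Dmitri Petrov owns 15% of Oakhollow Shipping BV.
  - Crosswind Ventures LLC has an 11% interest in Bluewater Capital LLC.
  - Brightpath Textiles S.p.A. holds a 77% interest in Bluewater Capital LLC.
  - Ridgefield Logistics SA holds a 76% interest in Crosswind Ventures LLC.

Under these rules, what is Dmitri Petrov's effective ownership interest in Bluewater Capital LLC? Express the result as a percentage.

By spousal attribution (R2), Dmitri Petrov is treated as also owning Julia Mbatha's interest in Oakhollow Shipping BV, giving 15% + 55% = 70%.
By spousal attribution (R2), Dmitri Petrov is treated as also owning Julia Mbatha's interest in Ridgefield Logistics SA, giving 49% + 51% = 100%.
Chain via Oakhollow Shipping BV → Brightpath Textiles S.p.A. (R1): 70% × 55% × 77% = 29.645% of Bluewater Capital LLC.
Chain via Ridgefield Logistics SA → Crosswind Ventures LLC (R1): 100% × 76% × 11% = 8.36% of Bluewater Capital LLC.
Aggregating (R3): 29.645% + 8.36% = 38.005%.

38.005%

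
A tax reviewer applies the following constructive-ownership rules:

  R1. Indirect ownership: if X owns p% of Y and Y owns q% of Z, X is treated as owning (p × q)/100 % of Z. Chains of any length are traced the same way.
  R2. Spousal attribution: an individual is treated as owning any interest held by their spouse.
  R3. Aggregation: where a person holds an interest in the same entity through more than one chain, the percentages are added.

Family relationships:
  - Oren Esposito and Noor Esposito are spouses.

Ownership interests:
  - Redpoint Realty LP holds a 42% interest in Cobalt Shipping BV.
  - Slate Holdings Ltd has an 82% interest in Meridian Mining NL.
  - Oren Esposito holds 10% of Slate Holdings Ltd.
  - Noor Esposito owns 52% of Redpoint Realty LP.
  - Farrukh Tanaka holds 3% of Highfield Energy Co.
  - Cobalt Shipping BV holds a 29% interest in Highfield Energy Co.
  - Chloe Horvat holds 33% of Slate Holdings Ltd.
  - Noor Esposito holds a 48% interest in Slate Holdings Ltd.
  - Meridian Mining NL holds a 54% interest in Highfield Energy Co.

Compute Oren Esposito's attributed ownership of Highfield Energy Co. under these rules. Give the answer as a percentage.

32.016%

By spousal attribution (R2), Oren Esposito is treated as also owning Noor Esposito's interest in Slate Holdings Ltd, giving 10% + 48% = 58%.
By spousal attribution (R2), Oren Esposito is treated as owning Noor Esposito's 52% interest in Redpoint Realty LP.
Chain via Slate Holdings Ltd → Meridian Mining NL (R1): 58% × 82% × 54% = 25.6824% of Highfield Energy Co.
Chain via Redpoint Realty LP → Cobalt Shipping BV (R1): 52% × 42% × 29% = 6.3336% of Highfield Energy Co.
Aggregating (R3): 25.6824% + 6.3336% = 32.016%.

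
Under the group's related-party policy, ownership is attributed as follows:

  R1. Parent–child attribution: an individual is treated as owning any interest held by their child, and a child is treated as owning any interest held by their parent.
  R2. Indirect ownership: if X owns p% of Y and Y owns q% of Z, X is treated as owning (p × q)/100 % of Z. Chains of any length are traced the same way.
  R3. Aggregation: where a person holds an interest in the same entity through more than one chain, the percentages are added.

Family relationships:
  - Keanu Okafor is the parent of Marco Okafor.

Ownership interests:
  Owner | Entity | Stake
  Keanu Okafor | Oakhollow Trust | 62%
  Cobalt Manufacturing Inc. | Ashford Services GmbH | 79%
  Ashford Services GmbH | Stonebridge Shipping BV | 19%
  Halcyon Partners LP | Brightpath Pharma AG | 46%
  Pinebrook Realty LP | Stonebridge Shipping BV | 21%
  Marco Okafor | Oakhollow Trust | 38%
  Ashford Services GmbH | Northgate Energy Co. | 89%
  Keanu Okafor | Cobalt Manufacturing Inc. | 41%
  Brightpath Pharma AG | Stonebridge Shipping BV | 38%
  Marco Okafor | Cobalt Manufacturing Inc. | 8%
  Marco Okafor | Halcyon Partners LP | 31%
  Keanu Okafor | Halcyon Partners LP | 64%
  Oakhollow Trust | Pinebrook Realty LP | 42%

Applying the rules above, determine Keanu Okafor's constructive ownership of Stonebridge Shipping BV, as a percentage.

By parent–child attribution (R1), Keanu Okafor is treated as also owning Marco Okafor's interest in Cobalt Manufacturing Inc, giving 41% + 8% = 49%.
By parent–child attribution (R1), Keanu Okafor is treated as also owning Marco Okafor's interest in Halcyon Partners LP, giving 64% + 31% = 95%.
By parent–child attribution (R1), Keanu Okafor is treated as also owning Marco Okafor's interest in Oakhollow Trust, giving 62% + 38% = 100%.
Chain via Cobalt Manufacturing Inc. → Ashford Services GmbH (R2): 49% × 79% × 19% = 7.3549% of Stonebridge Shipping BV.
Chain via Halcyon Partners LP → Brightpath Pharma AG (R2): 95% × 46% × 38% = 16.606% of Stonebridge Shipping BV.
Chain via Oakhollow Trust → Pinebrook Realty LP (R2): 100% × 42% × 21% = 8.82% of Stonebridge Shipping BV.
Aggregating (R3): 7.3549% + 16.606% + 8.82% = 32.7809%.

32.7809%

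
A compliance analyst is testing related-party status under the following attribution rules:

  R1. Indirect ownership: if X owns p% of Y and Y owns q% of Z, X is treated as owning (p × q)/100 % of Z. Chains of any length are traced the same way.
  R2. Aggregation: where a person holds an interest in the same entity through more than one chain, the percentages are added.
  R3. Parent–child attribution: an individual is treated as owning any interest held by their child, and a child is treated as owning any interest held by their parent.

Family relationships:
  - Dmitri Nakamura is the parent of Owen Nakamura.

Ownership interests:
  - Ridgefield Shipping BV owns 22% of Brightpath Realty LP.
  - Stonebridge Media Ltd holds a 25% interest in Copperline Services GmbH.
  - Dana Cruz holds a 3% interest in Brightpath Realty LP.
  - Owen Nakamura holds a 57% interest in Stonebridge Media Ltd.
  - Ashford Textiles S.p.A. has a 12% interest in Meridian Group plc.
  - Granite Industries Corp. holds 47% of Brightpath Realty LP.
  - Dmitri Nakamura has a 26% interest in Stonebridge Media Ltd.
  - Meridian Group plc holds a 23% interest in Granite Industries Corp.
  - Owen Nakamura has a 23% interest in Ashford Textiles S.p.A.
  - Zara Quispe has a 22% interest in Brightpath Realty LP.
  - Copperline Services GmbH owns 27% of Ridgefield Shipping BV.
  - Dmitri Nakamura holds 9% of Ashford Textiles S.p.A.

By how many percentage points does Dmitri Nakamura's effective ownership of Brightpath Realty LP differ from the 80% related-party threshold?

By parent–child attribution (R3), Dmitri Nakamura is treated as also owning Owen Nakamura's interest in Stonebridge Media Ltd, giving 26% + 57% = 83%.
By parent–child attribution (R3), Dmitri Nakamura is treated as also owning Owen Nakamura's interest in Ashford Textiles S.p.A, giving 9% + 23% = 32%.
Chain via Stonebridge Media Ltd → Copperline Services GmbH → Ridgefield Shipping BV (R1): 83% × 25% × 27% × 22% = 1.23255% of Brightpath Realty LP.
Chain via Ashford Textiles S.p.A. → Meridian Group plc → Granite Industries Corp. (R1): 32% × 12% × 23% × 47% = 0.415104% of Brightpath Realty LP.
Aggregating (R2): 1.23255% + 0.415104% = 1.647654%.
1.647654% falls short of the 80% threshold by 78.352346 percentage points.

78.352346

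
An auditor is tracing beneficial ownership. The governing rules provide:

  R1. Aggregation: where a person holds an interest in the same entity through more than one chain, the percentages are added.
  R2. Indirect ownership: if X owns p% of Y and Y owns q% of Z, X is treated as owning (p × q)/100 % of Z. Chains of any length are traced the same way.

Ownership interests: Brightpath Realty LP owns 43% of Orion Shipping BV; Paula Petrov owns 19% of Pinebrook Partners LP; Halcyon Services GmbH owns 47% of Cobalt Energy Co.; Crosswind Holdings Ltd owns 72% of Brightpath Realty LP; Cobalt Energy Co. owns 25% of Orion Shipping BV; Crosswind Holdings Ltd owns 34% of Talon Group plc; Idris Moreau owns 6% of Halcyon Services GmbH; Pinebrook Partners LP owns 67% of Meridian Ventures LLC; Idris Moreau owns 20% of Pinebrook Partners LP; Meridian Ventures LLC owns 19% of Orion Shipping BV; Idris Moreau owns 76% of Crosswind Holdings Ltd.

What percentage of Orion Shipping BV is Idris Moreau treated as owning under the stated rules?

Chain via Halcyon Services GmbH → Cobalt Energy Co. (R2): 6% × 47% × 25% = 0.705% of Orion Shipping BV.
Chain via Crosswind Holdings Ltd → Brightpath Realty LP (R2): 76% × 72% × 43% = 23.5296% of Orion Shipping BV.
Chain via Pinebrook Partners LP → Meridian Ventures LLC (R2): 20% × 67% × 19% = 2.546% of Orion Shipping BV.
Aggregating (R1): 0.705% + 23.5296% + 2.546% = 26.7806%.

26.7806%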